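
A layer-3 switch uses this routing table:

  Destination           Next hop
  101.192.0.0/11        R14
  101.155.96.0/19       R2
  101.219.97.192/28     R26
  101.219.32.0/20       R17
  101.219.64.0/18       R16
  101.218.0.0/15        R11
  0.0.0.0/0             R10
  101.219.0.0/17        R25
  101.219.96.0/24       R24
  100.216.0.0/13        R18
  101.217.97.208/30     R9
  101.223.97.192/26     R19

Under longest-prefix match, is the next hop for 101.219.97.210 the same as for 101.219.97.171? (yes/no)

yes

101.219.97.210: longest match 101.219.64.0/18 -> R16
101.219.97.171: longest match 101.219.64.0/18 -> R16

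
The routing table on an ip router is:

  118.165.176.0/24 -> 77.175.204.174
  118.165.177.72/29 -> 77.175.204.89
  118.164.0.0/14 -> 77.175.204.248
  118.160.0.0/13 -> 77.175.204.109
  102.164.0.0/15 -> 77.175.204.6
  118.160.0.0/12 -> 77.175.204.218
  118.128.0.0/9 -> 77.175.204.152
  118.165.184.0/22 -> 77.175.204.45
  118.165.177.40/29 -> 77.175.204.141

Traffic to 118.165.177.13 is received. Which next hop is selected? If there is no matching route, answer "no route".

77.175.204.248

Routes whose prefix contains 118.165.177.13:
  118.128.0.0/9 (118.128.0.0 - 118.255.255.255) -> 77.175.204.152
  118.160.0.0/12 (118.160.0.0 - 118.175.255.255) -> 77.175.204.218
  118.160.0.0/13 (118.160.0.0 - 118.167.255.255) -> 77.175.204.109
  118.164.0.0/14 (118.164.0.0 - 118.167.255.255) -> 77.175.204.248
More-specific entries that do NOT match:
  118.165.177.72/29 (118.165.177.72 - 118.165.177.79) does not contain 118.165.177.13
  118.165.177.40/29 (118.165.177.40 - 118.165.177.47) does not contain 118.165.177.13
  118.165.176.0/24 (118.165.176.0 - 118.165.176.255) does not contain 118.165.177.13
  118.165.184.0/22 (118.165.184.0 - 118.165.187.255) does not contain 118.165.177.13
  102.164.0.0/15 (102.164.0.0 - 102.165.255.255) does not contain 118.165.177.13
Longest matching prefix is /14 -> next hop 77.175.204.248.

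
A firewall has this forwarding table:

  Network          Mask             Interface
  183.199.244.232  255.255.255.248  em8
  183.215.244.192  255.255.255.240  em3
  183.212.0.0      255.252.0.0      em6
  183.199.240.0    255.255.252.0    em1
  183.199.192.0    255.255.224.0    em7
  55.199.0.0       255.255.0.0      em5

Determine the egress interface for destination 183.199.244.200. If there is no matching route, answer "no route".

No entry's prefix contains 183.199.244.200; there is no default route.

no route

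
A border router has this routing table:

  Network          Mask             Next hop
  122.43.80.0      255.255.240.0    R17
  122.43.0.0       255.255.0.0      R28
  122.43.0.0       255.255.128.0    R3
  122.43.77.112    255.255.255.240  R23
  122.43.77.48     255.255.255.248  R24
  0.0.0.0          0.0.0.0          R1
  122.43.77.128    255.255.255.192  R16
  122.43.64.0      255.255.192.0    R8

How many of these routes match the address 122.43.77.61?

Prefixes containing 122.43.77.61:
  0.0.0.0/0 (default, matches everything)
  122.43.0.0/16 (122.43.0.0 - 122.43.255.255)
  122.43.0.0/17 (122.43.0.0 - 122.43.127.255)
  122.43.64.0/18 (122.43.64.0 - 122.43.127.255)
Total matching entries: 4.

4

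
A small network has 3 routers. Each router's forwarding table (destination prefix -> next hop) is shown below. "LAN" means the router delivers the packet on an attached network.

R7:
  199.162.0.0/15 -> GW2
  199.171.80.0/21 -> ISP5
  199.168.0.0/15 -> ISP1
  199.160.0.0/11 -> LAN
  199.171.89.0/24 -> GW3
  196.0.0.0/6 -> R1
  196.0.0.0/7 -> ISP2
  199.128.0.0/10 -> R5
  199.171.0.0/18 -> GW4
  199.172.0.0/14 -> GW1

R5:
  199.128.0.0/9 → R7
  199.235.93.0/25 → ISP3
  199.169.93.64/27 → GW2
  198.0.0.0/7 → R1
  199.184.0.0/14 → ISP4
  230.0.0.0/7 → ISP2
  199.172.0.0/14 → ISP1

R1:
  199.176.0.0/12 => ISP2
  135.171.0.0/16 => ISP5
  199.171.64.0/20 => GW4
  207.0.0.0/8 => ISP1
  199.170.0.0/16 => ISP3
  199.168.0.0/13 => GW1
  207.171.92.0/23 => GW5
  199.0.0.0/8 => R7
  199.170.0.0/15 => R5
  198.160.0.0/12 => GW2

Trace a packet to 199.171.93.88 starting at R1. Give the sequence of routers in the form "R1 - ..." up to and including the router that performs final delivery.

At R1: longest match for 199.171.93.88 is 199.170.0.0/15 -> R5
At R5: longest match for 199.171.93.88 is 199.128.0.0/9 -> R7
At R7: longest match for 199.171.93.88 is 199.160.0.0/11 -> LAN

R1 - R5 - R7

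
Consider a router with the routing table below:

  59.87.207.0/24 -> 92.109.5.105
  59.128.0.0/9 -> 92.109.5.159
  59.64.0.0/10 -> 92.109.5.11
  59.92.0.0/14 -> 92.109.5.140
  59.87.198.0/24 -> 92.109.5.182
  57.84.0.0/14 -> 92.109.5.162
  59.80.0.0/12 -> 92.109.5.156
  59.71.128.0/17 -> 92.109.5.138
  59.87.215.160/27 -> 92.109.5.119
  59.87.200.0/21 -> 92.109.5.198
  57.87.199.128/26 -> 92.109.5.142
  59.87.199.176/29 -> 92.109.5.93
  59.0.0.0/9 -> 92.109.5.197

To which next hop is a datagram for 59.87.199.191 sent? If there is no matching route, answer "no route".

Routes whose prefix contains 59.87.199.191:
  59.0.0.0/9 (59.0.0.0 - 59.127.255.255) -> 92.109.5.197
  59.64.0.0/10 (59.64.0.0 - 59.127.255.255) -> 92.109.5.11
  59.80.0.0/12 (59.80.0.0 - 59.95.255.255) -> 92.109.5.156
More-specific entries that do NOT match:
  59.87.199.176/29 (59.87.199.176 - 59.87.199.183) does not contain 59.87.199.191
  59.87.215.160/27 (59.87.215.160 - 59.87.215.191) does not contain 59.87.199.191
  57.87.199.128/26 (57.87.199.128 - 57.87.199.191) does not contain 59.87.199.191
  59.87.207.0/24 (59.87.207.0 - 59.87.207.255) does not contain 59.87.199.191
  59.87.198.0/24 (59.87.198.0 - 59.87.198.255) does not contain 59.87.199.191
  59.87.200.0/21 (59.87.200.0 - 59.87.207.255) does not contain 59.87.199.191
  59.71.128.0/17 (59.71.128.0 - 59.71.255.255) does not contain 59.87.199.191
  59.92.0.0/14 (59.92.0.0 - 59.95.255.255) does not contain 59.87.199.191
  57.84.0.0/14 (57.84.0.0 - 57.87.255.255) does not contain 59.87.199.191
Longest matching prefix is /12 -> next hop 92.109.5.156.

92.109.5.156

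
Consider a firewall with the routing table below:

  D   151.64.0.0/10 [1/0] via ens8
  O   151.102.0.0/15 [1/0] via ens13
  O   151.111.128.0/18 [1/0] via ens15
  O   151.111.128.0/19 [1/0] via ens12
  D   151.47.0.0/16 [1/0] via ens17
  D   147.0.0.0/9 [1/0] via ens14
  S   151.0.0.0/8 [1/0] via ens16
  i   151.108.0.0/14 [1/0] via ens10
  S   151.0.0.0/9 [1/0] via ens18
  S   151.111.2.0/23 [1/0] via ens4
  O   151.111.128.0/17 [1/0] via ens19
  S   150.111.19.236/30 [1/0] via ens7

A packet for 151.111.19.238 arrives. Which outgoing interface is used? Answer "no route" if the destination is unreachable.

Routes whose prefix contains 151.111.19.238:
  151.0.0.0/8 (151.0.0.0 - 151.255.255.255) -> ens16
  151.0.0.0/9 (151.0.0.0 - 151.127.255.255) -> ens18
  151.64.0.0/10 (151.64.0.0 - 151.127.255.255) -> ens8
  151.108.0.0/14 (151.108.0.0 - 151.111.255.255) -> ens10
More-specific entries that do NOT match:
  150.111.19.236/30 (150.111.19.236 - 150.111.19.239) does not contain 151.111.19.238
  151.111.2.0/23 (151.111.2.0 - 151.111.3.255) does not contain 151.111.19.238
  151.111.128.0/19 (151.111.128.0 - 151.111.159.255) does not contain 151.111.19.238
  151.111.128.0/18 (151.111.128.0 - 151.111.191.255) does not contain 151.111.19.238
  151.111.128.0/17 (151.111.128.0 - 151.111.255.255) does not contain 151.111.19.238
  151.47.0.0/16 (151.47.0.0 - 151.47.255.255) does not contain 151.111.19.238
  151.102.0.0/15 (151.102.0.0 - 151.103.255.255) does not contain 151.111.19.238
Longest matching prefix is /14 -> interface ens10.

ens10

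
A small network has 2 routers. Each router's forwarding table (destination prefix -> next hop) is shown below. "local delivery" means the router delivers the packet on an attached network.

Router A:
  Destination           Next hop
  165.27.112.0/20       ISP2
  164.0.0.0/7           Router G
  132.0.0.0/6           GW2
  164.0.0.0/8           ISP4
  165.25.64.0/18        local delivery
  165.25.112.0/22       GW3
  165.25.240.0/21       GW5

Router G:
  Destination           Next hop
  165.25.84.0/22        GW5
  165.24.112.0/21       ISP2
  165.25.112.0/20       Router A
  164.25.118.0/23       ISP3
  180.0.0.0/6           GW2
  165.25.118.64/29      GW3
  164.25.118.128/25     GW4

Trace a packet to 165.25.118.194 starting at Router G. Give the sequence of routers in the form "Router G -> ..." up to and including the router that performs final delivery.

At Router G: longest match for 165.25.118.194 is 165.25.112.0/20 -> Router A
At Router A: longest match for 165.25.118.194 is 165.25.64.0/18 -> local delivery

Router G -> Router A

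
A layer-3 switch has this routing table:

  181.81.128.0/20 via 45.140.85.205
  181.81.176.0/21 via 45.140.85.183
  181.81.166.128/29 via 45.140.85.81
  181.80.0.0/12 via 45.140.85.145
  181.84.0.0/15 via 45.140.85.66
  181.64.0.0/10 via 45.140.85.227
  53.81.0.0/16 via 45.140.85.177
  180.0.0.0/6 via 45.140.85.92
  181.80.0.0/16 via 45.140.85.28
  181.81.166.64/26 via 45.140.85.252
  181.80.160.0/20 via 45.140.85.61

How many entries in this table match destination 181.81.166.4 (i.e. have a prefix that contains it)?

Prefixes containing 181.81.166.4:
  180.0.0.0/6 (180.0.0.0 - 183.255.255.255)
  181.64.0.0/10 (181.64.0.0 - 181.127.255.255)
  181.80.0.0/12 (181.80.0.0 - 181.95.255.255)
Total matching entries: 3.

3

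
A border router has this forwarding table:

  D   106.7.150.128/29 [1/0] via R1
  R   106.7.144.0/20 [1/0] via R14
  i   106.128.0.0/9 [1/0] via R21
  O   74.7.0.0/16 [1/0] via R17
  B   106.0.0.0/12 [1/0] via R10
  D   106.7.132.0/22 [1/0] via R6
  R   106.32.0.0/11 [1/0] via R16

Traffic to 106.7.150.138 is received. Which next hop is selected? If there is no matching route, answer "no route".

Routes whose prefix contains 106.7.150.138:
  106.0.0.0/12 (106.0.0.0 - 106.15.255.255) -> R10
  106.7.144.0/20 (106.7.144.0 - 106.7.159.255) -> R14
More-specific entries that do NOT match:
  106.7.150.128/29 (106.7.150.128 - 106.7.150.135) does not contain 106.7.150.138
  106.7.132.0/22 (106.7.132.0 - 106.7.135.255) does not contain 106.7.150.138
Longest matching prefix is /20 -> next hop R14.

R14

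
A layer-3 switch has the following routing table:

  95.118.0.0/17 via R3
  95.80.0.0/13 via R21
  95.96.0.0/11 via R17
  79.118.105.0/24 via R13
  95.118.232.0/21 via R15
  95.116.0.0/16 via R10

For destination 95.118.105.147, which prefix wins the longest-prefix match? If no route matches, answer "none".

95.118.0.0/17

Entries matching 95.118.105.147:
  95.96.0.0/11 (95.96.0.0 - 95.127.255.255)
  95.118.0.0/17 (95.118.0.0 - 95.118.127.255)
Most specific is 95.118.0.0/17.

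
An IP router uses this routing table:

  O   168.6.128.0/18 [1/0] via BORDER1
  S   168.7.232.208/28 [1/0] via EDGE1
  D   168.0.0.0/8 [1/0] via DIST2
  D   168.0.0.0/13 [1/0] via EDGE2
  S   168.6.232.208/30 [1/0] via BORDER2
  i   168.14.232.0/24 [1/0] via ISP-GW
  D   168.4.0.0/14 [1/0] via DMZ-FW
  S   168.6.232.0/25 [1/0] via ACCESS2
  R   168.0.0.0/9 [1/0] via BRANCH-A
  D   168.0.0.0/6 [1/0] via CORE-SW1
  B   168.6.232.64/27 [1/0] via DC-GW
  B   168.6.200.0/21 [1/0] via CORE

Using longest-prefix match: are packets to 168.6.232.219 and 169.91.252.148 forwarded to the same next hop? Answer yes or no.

no

168.6.232.219: longest match 168.4.0.0/14 -> DMZ-FW
169.91.252.148: longest match 168.0.0.0/6 -> CORE-SW1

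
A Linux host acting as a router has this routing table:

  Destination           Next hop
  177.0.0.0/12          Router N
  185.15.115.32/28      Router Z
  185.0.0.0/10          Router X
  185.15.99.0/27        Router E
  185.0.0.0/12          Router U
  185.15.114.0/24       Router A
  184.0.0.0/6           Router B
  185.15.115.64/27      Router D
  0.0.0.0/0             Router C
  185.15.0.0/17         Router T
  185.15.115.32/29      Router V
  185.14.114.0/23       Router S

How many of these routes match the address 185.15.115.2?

Prefixes containing 185.15.115.2:
  0.0.0.0/0 (default, matches everything)
  184.0.0.0/6 (184.0.0.0 - 187.255.255.255)
  185.0.0.0/10 (185.0.0.0 - 185.63.255.255)
  185.0.0.0/12 (185.0.0.0 - 185.15.255.255)
  185.15.0.0/17 (185.15.0.0 - 185.15.127.255)
Total matching entries: 5.

5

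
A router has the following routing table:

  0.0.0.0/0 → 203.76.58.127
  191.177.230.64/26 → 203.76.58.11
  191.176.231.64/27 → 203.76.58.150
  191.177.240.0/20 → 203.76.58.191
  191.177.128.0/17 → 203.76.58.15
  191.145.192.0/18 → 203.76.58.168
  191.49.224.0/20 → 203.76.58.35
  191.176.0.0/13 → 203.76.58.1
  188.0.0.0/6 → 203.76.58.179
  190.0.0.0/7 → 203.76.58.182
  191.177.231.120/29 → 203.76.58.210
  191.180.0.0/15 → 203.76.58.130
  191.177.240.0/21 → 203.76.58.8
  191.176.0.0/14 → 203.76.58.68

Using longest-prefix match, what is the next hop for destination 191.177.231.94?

203.76.58.15

Routes whose prefix contains 191.177.231.94:
  0.0.0.0/0 (default, matches everything) -> 203.76.58.127
  188.0.0.0/6 (188.0.0.0 - 191.255.255.255) -> 203.76.58.179
  190.0.0.0/7 (190.0.0.0 - 191.255.255.255) -> 203.76.58.182
  191.176.0.0/13 (191.176.0.0 - 191.183.255.255) -> 203.76.58.1
  191.176.0.0/14 (191.176.0.0 - 191.179.255.255) -> 203.76.58.68
  191.177.128.0/17 (191.177.128.0 - 191.177.255.255) -> 203.76.58.15
More-specific entries that do NOT match:
  191.177.231.120/29 (191.177.231.120 - 191.177.231.127) does not contain 191.177.231.94
  191.176.231.64/27 (191.176.231.64 - 191.176.231.95) does not contain 191.177.231.94
  191.177.230.64/26 (191.177.230.64 - 191.177.230.127) does not contain 191.177.231.94
  191.177.240.0/21 (191.177.240.0 - 191.177.247.255) does not contain 191.177.231.94
  191.177.240.0/20 (191.177.240.0 - 191.177.255.255) does not contain 191.177.231.94
  191.49.224.0/20 (191.49.224.0 - 191.49.239.255) does not contain 191.177.231.94
  191.145.192.0/18 (191.145.192.0 - 191.145.255.255) does not contain 191.177.231.94
Longest matching prefix is /17 -> next hop 203.76.58.15.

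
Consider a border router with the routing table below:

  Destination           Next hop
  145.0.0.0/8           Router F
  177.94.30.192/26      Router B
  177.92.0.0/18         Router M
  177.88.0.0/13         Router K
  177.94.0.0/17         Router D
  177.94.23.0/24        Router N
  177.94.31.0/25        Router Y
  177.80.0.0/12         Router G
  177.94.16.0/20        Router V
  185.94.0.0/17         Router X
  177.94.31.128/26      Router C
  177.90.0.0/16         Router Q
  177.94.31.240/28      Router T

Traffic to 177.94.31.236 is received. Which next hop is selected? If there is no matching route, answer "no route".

Router V

Routes whose prefix contains 177.94.31.236:
  177.80.0.0/12 (177.80.0.0 - 177.95.255.255) -> Router G
  177.88.0.0/13 (177.88.0.0 - 177.95.255.255) -> Router K
  177.94.0.0/17 (177.94.0.0 - 177.94.127.255) -> Router D
  177.94.16.0/20 (177.94.16.0 - 177.94.31.255) -> Router V
More-specific entries that do NOT match:
  177.94.31.240/28 (177.94.31.240 - 177.94.31.255) does not contain 177.94.31.236
  177.94.30.192/26 (177.94.30.192 - 177.94.30.255) does not contain 177.94.31.236
  177.94.31.128/26 (177.94.31.128 - 177.94.31.191) does not contain 177.94.31.236
  177.94.31.0/25 (177.94.31.0 - 177.94.31.127) does not contain 177.94.31.236
  177.94.23.0/24 (177.94.23.0 - 177.94.23.255) does not contain 177.94.31.236
Longest matching prefix is /20 -> next hop Router V.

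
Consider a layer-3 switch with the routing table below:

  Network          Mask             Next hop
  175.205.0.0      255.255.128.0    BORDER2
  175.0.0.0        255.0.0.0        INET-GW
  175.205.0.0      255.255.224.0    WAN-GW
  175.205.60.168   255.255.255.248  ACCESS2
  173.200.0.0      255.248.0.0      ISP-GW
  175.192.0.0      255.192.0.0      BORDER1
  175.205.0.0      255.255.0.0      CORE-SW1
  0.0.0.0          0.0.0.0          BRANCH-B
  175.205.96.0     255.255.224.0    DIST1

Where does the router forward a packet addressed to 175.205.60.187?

Routes whose prefix contains 175.205.60.187:
  0.0.0.0/0 (default, matches everything) -> BRANCH-B
  175.0.0.0/8 (175.0.0.0 - 175.255.255.255) -> INET-GW
  175.192.0.0/10 (175.192.0.0 - 175.255.255.255) -> BORDER1
  175.205.0.0/16 (175.205.0.0 - 175.205.255.255) -> CORE-SW1
  175.205.0.0/17 (175.205.0.0 - 175.205.127.255) -> BORDER2
More-specific entries that do NOT match:
  175.205.60.168/29 (175.205.60.168 - 175.205.60.175) does not contain 175.205.60.187
  175.205.0.0/19 (175.205.0.0 - 175.205.31.255) does not contain 175.205.60.187
  175.205.96.0/19 (175.205.96.0 - 175.205.127.255) does not contain 175.205.60.187
Longest matching prefix is /17 -> next hop BORDER2.

BORDER2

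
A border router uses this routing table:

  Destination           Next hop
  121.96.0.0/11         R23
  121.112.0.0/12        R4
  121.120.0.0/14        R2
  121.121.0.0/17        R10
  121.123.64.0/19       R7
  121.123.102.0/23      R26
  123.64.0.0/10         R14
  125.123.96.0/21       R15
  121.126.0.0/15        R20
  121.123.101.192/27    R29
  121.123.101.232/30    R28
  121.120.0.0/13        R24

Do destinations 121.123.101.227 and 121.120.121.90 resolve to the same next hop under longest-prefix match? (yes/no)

121.123.101.227: longest match 121.120.0.0/14 -> R2
121.120.121.90: longest match 121.120.0.0/14 -> R2

yes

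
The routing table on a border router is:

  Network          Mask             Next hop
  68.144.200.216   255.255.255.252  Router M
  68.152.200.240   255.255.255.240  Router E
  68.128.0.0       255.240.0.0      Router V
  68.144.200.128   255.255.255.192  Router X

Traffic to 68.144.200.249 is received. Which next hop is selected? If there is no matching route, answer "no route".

no route

No entry's prefix contains 68.144.200.249; there is no default route.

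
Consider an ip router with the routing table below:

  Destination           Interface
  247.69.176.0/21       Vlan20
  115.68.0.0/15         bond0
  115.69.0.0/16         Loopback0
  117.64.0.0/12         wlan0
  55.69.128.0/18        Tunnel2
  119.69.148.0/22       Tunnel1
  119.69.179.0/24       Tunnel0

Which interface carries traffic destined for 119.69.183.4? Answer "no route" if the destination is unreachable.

No entry's prefix contains 119.69.183.4; there is no default route.

no route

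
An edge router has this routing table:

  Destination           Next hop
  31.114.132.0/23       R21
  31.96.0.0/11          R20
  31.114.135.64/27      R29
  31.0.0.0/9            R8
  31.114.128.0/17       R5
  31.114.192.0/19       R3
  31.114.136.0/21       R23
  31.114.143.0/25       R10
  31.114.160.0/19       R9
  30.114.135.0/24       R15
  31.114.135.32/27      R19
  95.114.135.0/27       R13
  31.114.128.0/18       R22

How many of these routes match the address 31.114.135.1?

Prefixes containing 31.114.135.1:
  31.0.0.0/9 (31.0.0.0 - 31.127.255.255)
  31.96.0.0/11 (31.96.0.0 - 31.127.255.255)
  31.114.128.0/17 (31.114.128.0 - 31.114.255.255)
  31.114.128.0/18 (31.114.128.0 - 31.114.191.255)
Total matching entries: 4.

4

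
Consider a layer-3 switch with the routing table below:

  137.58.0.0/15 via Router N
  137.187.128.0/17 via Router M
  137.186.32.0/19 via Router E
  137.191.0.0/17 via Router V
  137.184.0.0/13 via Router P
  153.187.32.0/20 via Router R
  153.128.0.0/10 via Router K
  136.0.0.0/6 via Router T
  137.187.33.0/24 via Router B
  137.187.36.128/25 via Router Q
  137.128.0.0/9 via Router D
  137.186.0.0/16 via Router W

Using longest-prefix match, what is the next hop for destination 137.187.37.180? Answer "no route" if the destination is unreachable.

Routes whose prefix contains 137.187.37.180:
  136.0.0.0/6 (136.0.0.0 - 139.255.255.255) -> Router T
  137.128.0.0/9 (137.128.0.0 - 137.255.255.255) -> Router D
  137.184.0.0/13 (137.184.0.0 - 137.191.255.255) -> Router P
More-specific entries that do NOT match:
  137.187.36.128/25 (137.187.36.128 - 137.187.36.255) does not contain 137.187.37.180
  137.187.33.0/24 (137.187.33.0 - 137.187.33.255) does not contain 137.187.37.180
  153.187.32.0/20 (153.187.32.0 - 153.187.47.255) does not contain 137.187.37.180
  137.186.32.0/19 (137.186.32.0 - 137.186.63.255) does not contain 137.187.37.180
  137.187.128.0/17 (137.187.128.0 - 137.187.255.255) does not contain 137.187.37.180
  137.191.0.0/17 (137.191.0.0 - 137.191.127.255) does not contain 137.187.37.180
  137.186.0.0/16 (137.186.0.0 - 137.186.255.255) does not contain 137.187.37.180
  137.58.0.0/15 (137.58.0.0 - 137.59.255.255) does not contain 137.187.37.180
Longest matching prefix is /13 -> next hop Router P.

Router P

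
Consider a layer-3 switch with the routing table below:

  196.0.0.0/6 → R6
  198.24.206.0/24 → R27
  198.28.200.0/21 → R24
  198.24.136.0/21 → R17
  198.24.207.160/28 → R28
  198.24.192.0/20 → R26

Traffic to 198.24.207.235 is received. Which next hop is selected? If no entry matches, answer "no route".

Routes whose prefix contains 198.24.207.235:
  196.0.0.0/6 (196.0.0.0 - 199.255.255.255) -> R6
  198.24.192.0/20 (198.24.192.0 - 198.24.207.255) -> R26
More-specific entries that do NOT match:
  198.24.207.160/28 (198.24.207.160 - 198.24.207.175) does not contain 198.24.207.235
  198.24.206.0/24 (198.24.206.0 - 198.24.206.255) does not contain 198.24.207.235
  198.28.200.0/21 (198.28.200.0 - 198.28.207.255) does not contain 198.24.207.235
  198.24.136.0/21 (198.24.136.0 - 198.24.143.255) does not contain 198.24.207.235
Longest matching prefix is /20 -> next hop R26.

R26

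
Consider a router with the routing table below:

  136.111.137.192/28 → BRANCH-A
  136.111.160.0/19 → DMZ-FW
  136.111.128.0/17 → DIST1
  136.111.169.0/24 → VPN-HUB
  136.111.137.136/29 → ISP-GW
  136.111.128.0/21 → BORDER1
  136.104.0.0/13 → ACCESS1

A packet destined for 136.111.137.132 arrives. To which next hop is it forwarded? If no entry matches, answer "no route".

Routes whose prefix contains 136.111.137.132:
  136.104.0.0/13 (136.104.0.0 - 136.111.255.255) -> ACCESS1
  136.111.128.0/17 (136.111.128.0 - 136.111.255.255) -> DIST1
More-specific entries that do NOT match:
  136.111.137.136/29 (136.111.137.136 - 136.111.137.143) does not contain 136.111.137.132
  136.111.137.192/28 (136.111.137.192 - 136.111.137.207) does not contain 136.111.137.132
  136.111.169.0/24 (136.111.169.0 - 136.111.169.255) does not contain 136.111.137.132
  136.111.128.0/21 (136.111.128.0 - 136.111.135.255) does not contain 136.111.137.132
  136.111.160.0/19 (136.111.160.0 - 136.111.191.255) does not contain 136.111.137.132
Longest matching prefix is /17 -> next hop DIST1.

DIST1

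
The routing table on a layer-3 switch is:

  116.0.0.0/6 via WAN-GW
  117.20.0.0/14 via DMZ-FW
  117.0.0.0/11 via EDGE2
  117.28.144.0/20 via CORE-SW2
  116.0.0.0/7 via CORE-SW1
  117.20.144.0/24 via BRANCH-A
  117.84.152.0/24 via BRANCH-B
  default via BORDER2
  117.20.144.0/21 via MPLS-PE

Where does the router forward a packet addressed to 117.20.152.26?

Routes whose prefix contains 117.20.152.26:
  0.0.0.0/0 (default, matches everything) -> BORDER2
  116.0.0.0/6 (116.0.0.0 - 119.255.255.255) -> WAN-GW
  116.0.0.0/7 (116.0.0.0 - 117.255.255.255) -> CORE-SW1
  117.0.0.0/11 (117.0.0.0 - 117.31.255.255) -> EDGE2
  117.20.0.0/14 (117.20.0.0 - 117.23.255.255) -> DMZ-FW
More-specific entries that do NOT match:
  117.20.144.0/24 (117.20.144.0 - 117.20.144.255) does not contain 117.20.152.26
  117.84.152.0/24 (117.84.152.0 - 117.84.152.255) does not contain 117.20.152.26
  117.20.144.0/21 (117.20.144.0 - 117.20.151.255) does not contain 117.20.152.26
  117.28.144.0/20 (117.28.144.0 - 117.28.159.255) does not contain 117.20.152.26
Longest matching prefix is /14 -> next hop DMZ-FW.

DMZ-FW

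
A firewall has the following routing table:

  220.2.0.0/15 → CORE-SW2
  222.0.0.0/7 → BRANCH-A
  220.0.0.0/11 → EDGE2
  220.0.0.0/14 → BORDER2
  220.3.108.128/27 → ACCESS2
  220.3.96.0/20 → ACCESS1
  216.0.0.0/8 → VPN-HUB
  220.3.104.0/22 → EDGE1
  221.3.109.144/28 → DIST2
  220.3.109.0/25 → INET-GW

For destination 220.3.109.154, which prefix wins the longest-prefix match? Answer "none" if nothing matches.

Entries matching 220.3.109.154:
  220.0.0.0/11 (220.0.0.0 - 220.31.255.255)
  220.0.0.0/14 (220.0.0.0 - 220.3.255.255)
  220.2.0.0/15 (220.2.0.0 - 220.3.255.255)
  220.3.96.0/20 (220.3.96.0 - 220.3.111.255)
Most specific is 220.3.96.0/20.

220.3.96.0/20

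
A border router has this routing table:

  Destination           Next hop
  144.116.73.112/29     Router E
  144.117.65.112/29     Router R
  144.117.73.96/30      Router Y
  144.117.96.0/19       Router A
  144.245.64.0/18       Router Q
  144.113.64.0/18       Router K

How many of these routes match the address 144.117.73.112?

No listed prefix contains 144.117.73.112.
Total matching entries: 0.

0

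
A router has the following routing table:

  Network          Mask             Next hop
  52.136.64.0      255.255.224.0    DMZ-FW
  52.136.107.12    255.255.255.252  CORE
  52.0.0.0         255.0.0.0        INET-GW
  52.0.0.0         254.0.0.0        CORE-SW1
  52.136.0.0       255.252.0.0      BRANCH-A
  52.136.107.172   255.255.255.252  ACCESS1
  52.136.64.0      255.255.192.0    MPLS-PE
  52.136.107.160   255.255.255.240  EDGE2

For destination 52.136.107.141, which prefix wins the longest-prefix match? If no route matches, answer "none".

Entries matching 52.136.107.141:
  52.0.0.0/7 (52.0.0.0 - 53.255.255.255)
  52.0.0.0/8 (52.0.0.0 - 52.255.255.255)
  52.136.0.0/14 (52.136.0.0 - 52.139.255.255)
  52.136.64.0/18 (52.136.64.0 - 52.136.127.255)
Most specific is 52.136.64.0/18.

52.136.64.0/18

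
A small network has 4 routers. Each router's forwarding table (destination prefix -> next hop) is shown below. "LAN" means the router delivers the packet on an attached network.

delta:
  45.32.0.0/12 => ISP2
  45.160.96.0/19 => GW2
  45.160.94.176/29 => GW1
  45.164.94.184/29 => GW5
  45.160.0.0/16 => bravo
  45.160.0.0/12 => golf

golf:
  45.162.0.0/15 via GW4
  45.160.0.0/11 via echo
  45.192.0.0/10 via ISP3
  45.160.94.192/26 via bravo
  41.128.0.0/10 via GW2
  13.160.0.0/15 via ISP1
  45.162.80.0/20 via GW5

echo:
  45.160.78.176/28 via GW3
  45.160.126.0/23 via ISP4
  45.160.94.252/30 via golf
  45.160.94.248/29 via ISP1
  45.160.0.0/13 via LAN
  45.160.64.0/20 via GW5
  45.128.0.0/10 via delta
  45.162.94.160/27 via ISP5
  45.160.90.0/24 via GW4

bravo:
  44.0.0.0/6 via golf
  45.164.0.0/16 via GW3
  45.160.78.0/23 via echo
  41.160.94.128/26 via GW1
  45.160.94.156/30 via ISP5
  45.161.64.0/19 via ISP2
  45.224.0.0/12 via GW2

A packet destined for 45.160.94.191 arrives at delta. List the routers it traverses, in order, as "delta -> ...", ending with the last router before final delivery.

delta -> bravo -> golf -> echo

At delta: longest match for 45.160.94.191 is 45.160.0.0/16 -> bravo
At bravo: longest match for 45.160.94.191 is 44.0.0.0/6 -> golf
At golf: longest match for 45.160.94.191 is 45.160.0.0/11 -> echo
At echo: longest match for 45.160.94.191 is 45.160.0.0/13 -> LAN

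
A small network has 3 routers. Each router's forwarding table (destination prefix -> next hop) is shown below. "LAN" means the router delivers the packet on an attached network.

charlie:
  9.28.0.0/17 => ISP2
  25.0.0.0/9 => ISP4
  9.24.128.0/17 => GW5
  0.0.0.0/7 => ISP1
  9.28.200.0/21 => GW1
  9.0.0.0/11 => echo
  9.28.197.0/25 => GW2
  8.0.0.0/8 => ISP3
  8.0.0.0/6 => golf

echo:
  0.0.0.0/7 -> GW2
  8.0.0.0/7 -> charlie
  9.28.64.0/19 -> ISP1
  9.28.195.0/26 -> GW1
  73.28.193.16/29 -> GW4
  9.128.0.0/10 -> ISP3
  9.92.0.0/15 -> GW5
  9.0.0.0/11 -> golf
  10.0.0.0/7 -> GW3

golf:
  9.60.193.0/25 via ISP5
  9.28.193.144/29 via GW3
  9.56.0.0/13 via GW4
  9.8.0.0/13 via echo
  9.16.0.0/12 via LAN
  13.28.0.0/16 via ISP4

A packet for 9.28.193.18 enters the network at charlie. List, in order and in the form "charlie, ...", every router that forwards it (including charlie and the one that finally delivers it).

charlie, echo, golf

At charlie: longest match for 9.28.193.18 is 9.0.0.0/11 -> echo
At echo: longest match for 9.28.193.18 is 9.0.0.0/11 -> golf
At golf: longest match for 9.28.193.18 is 9.16.0.0/12 -> LAN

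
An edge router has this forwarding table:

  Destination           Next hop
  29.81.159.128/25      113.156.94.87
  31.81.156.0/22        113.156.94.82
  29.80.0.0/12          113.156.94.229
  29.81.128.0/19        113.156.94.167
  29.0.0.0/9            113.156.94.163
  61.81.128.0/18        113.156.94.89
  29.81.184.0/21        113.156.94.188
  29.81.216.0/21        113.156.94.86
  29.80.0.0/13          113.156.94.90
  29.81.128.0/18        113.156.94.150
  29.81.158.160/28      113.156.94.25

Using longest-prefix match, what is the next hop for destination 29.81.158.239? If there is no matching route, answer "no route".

113.156.94.167

Routes whose prefix contains 29.81.158.239:
  29.0.0.0/9 (29.0.0.0 - 29.127.255.255) -> 113.156.94.163
  29.80.0.0/12 (29.80.0.0 - 29.95.255.255) -> 113.156.94.229
  29.80.0.0/13 (29.80.0.0 - 29.87.255.255) -> 113.156.94.90
  29.81.128.0/18 (29.81.128.0 - 29.81.191.255) -> 113.156.94.150
  29.81.128.0/19 (29.81.128.0 - 29.81.159.255) -> 113.156.94.167
More-specific entries that do NOT match:
  29.81.158.160/28 (29.81.158.160 - 29.81.158.175) does not contain 29.81.158.239
  29.81.159.128/25 (29.81.159.128 - 29.81.159.255) does not contain 29.81.158.239
  31.81.156.0/22 (31.81.156.0 - 31.81.159.255) does not contain 29.81.158.239
  29.81.184.0/21 (29.81.184.0 - 29.81.191.255) does not contain 29.81.158.239
  29.81.216.0/21 (29.81.216.0 - 29.81.223.255) does not contain 29.81.158.239
Longest matching prefix is /19 -> next hop 113.156.94.167.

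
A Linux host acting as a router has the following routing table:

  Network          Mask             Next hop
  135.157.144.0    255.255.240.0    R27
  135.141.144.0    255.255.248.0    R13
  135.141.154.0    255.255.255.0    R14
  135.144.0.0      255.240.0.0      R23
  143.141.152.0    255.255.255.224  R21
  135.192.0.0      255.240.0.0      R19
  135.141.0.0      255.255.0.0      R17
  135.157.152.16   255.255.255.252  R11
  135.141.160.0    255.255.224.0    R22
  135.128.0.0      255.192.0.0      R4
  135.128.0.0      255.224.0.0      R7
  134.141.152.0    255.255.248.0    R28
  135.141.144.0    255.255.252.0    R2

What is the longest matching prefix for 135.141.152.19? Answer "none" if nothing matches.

Entries matching 135.141.152.19:
  135.128.0.0/10 (135.128.0.0 - 135.191.255.255)
  135.128.0.0/11 (135.128.0.0 - 135.159.255.255)
  135.141.0.0/16 (135.141.0.0 - 135.141.255.255)
Most specific is 135.141.0.0/16.

135.141.0.0/16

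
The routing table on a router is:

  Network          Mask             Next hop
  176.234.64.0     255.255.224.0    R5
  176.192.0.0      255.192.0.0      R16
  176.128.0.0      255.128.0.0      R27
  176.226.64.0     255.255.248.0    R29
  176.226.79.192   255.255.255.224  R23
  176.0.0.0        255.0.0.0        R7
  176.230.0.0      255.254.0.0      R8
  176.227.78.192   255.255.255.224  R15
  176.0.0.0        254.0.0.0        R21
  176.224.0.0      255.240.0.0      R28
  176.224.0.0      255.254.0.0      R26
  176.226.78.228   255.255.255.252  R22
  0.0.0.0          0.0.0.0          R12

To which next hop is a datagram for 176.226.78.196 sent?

R28

Routes whose prefix contains 176.226.78.196:
  0.0.0.0/0 (default, matches everything) -> R12
  176.0.0.0/7 (176.0.0.0 - 177.255.255.255) -> R21
  176.0.0.0/8 (176.0.0.0 - 176.255.255.255) -> R7
  176.128.0.0/9 (176.128.0.0 - 176.255.255.255) -> R27
  176.192.0.0/10 (176.192.0.0 - 176.255.255.255) -> R16
  176.224.0.0/12 (176.224.0.0 - 176.239.255.255) -> R28
More-specific entries that do NOT match:
  176.226.78.228/30 (176.226.78.228 - 176.226.78.231) does not contain 176.226.78.196
  176.226.79.192/27 (176.226.79.192 - 176.226.79.223) does not contain 176.226.78.196
  176.227.78.192/27 (176.227.78.192 - 176.227.78.223) does not contain 176.226.78.196
  176.226.64.0/21 (176.226.64.0 - 176.226.71.255) does not contain 176.226.78.196
  176.234.64.0/19 (176.234.64.0 - 176.234.95.255) does not contain 176.226.78.196
  176.230.0.0/15 (176.230.0.0 - 176.231.255.255) does not contain 176.226.78.196
  176.224.0.0/15 (176.224.0.0 - 176.225.255.255) does not contain 176.226.78.196
Longest matching prefix is /12 -> next hop R28.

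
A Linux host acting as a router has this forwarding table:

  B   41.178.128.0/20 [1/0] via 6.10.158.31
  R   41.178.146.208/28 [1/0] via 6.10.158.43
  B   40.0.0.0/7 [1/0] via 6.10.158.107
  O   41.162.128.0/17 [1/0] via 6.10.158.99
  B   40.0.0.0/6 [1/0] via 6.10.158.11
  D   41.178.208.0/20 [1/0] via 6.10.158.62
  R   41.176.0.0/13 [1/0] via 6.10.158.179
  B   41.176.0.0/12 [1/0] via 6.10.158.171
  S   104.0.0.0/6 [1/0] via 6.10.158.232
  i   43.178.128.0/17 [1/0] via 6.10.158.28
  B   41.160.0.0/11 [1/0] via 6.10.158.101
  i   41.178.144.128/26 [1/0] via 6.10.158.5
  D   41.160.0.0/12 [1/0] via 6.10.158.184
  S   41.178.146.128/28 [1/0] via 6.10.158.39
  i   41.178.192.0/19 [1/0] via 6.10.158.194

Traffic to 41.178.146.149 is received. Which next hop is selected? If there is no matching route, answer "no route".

6.10.158.179

Routes whose prefix contains 41.178.146.149:
  40.0.0.0/6 (40.0.0.0 - 43.255.255.255) -> 6.10.158.11
  40.0.0.0/7 (40.0.0.0 - 41.255.255.255) -> 6.10.158.107
  41.160.0.0/11 (41.160.0.0 - 41.191.255.255) -> 6.10.158.101
  41.176.0.0/12 (41.176.0.0 - 41.191.255.255) -> 6.10.158.171
  41.176.0.0/13 (41.176.0.0 - 41.183.255.255) -> 6.10.158.179
More-specific entries that do NOT match:
  41.178.146.208/28 (41.178.146.208 - 41.178.146.223) does not contain 41.178.146.149
  41.178.146.128/28 (41.178.146.128 - 41.178.146.143) does not contain 41.178.146.149
  41.178.144.128/26 (41.178.144.128 - 41.178.144.191) does not contain 41.178.146.149
  41.178.128.0/20 (41.178.128.0 - 41.178.143.255) does not contain 41.178.146.149
  41.178.208.0/20 (41.178.208.0 - 41.178.223.255) does not contain 41.178.146.149
  41.178.192.0/19 (41.178.192.0 - 41.178.223.255) does not contain 41.178.146.149
  41.162.128.0/17 (41.162.128.0 - 41.162.255.255) does not contain 41.178.146.149
  43.178.128.0/17 (43.178.128.0 - 43.178.255.255) does not contain 41.178.146.149
Longest matching prefix is /13 -> next hop 6.10.158.179.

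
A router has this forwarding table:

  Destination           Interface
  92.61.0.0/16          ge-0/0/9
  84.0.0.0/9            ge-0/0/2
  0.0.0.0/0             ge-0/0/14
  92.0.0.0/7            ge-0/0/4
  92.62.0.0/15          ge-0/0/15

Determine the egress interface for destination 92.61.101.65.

Routes whose prefix contains 92.61.101.65:
  0.0.0.0/0 (default, matches everything) -> ge-0/0/14
  92.0.0.0/7 (92.0.0.0 - 93.255.255.255) -> ge-0/0/4
  92.61.0.0/16 (92.61.0.0 - 92.61.255.255) -> ge-0/0/9
Longest matching prefix is /16 -> interface ge-0/0/9.

ge-0/0/9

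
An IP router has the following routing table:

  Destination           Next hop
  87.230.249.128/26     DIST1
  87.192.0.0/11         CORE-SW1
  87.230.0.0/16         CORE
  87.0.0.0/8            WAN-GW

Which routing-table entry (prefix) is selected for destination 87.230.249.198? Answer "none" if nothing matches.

87.230.0.0/16

Entries matching 87.230.249.198:
  87.0.0.0/8 (87.0.0.0 - 87.255.255.255)
  87.230.0.0/16 (87.230.0.0 - 87.230.255.255)
Most specific is 87.230.0.0/16.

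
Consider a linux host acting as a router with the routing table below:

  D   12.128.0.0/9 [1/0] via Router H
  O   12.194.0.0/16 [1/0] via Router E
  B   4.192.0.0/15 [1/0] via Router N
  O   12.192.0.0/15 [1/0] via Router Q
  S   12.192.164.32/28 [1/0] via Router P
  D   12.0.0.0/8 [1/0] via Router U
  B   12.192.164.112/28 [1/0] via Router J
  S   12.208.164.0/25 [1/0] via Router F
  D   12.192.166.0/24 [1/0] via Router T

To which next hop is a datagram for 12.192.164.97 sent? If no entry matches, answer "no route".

Router Q

Routes whose prefix contains 12.192.164.97:
  12.0.0.0/8 (12.0.0.0 - 12.255.255.255) -> Router U
  12.128.0.0/9 (12.128.0.0 - 12.255.255.255) -> Router H
  12.192.0.0/15 (12.192.0.0 - 12.193.255.255) -> Router Q
More-specific entries that do NOT match:
  12.192.164.32/28 (12.192.164.32 - 12.192.164.47) does not contain 12.192.164.97
  12.192.164.112/28 (12.192.164.112 - 12.192.164.127) does not contain 12.192.164.97
  12.208.164.0/25 (12.208.164.0 - 12.208.164.127) does not contain 12.192.164.97
  12.192.166.0/24 (12.192.166.0 - 12.192.166.255) does not contain 12.192.164.97
  12.194.0.0/16 (12.194.0.0 - 12.194.255.255) does not contain 12.192.164.97
Longest matching prefix is /15 -> next hop Router Q.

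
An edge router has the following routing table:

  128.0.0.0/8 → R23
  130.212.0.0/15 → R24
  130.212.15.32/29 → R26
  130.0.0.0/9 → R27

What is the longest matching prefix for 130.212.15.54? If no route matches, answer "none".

Entries matching 130.212.15.54:
  130.212.0.0/15 (130.212.0.0 - 130.213.255.255)
Most specific is 130.212.0.0/15.

130.212.0.0/15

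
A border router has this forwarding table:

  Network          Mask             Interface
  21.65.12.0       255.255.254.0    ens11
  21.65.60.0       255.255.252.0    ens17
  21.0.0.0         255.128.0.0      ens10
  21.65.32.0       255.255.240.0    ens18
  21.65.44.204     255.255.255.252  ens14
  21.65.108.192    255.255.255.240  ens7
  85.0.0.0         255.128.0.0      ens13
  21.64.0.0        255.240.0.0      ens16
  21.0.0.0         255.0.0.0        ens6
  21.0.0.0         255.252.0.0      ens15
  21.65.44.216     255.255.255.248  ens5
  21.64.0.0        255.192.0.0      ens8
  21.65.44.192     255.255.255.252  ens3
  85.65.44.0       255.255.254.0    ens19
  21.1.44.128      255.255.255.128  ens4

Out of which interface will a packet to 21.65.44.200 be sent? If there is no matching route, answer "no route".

ens18

Routes whose prefix contains 21.65.44.200:
  21.0.0.0/8 (21.0.0.0 - 21.255.255.255) -> ens6
  21.0.0.0/9 (21.0.0.0 - 21.127.255.255) -> ens10
  21.64.0.0/10 (21.64.0.0 - 21.127.255.255) -> ens8
  21.64.0.0/12 (21.64.0.0 - 21.79.255.255) -> ens16
  21.65.32.0/20 (21.65.32.0 - 21.65.47.255) -> ens18
More-specific entries that do NOT match:
  21.65.44.204/30 (21.65.44.204 - 21.65.44.207) does not contain 21.65.44.200
  21.65.44.192/30 (21.65.44.192 - 21.65.44.195) does not contain 21.65.44.200
  21.65.44.216/29 (21.65.44.216 - 21.65.44.223) does not contain 21.65.44.200
  21.65.108.192/28 (21.65.108.192 - 21.65.108.207) does not contain 21.65.44.200
  21.1.44.128/25 (21.1.44.128 - 21.1.44.255) does not contain 21.65.44.200
  21.65.12.0/23 (21.65.12.0 - 21.65.13.255) does not contain 21.65.44.200
  85.65.44.0/23 (85.65.44.0 - 85.65.45.255) does not contain 21.65.44.200
  21.65.60.0/22 (21.65.60.0 - 21.65.63.255) does not contain 21.65.44.200
Longest matching prefix is /20 -> interface ens18.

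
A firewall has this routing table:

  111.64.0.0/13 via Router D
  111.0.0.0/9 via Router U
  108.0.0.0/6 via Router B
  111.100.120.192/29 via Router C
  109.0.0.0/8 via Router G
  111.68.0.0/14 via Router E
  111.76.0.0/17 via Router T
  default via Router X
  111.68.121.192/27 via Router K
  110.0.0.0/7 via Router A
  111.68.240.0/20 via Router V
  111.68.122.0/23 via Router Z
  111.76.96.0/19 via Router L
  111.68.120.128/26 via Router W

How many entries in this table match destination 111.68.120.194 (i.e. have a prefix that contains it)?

6

Prefixes containing 111.68.120.194:
  0.0.0.0/0 (default, matches everything)
  108.0.0.0/6 (108.0.0.0 - 111.255.255.255)
  110.0.0.0/7 (110.0.0.0 - 111.255.255.255)
  111.0.0.0/9 (111.0.0.0 - 111.127.255.255)
  111.64.0.0/13 (111.64.0.0 - 111.71.255.255)
  111.68.0.0/14 (111.68.0.0 - 111.71.255.255)
Total matching entries: 6.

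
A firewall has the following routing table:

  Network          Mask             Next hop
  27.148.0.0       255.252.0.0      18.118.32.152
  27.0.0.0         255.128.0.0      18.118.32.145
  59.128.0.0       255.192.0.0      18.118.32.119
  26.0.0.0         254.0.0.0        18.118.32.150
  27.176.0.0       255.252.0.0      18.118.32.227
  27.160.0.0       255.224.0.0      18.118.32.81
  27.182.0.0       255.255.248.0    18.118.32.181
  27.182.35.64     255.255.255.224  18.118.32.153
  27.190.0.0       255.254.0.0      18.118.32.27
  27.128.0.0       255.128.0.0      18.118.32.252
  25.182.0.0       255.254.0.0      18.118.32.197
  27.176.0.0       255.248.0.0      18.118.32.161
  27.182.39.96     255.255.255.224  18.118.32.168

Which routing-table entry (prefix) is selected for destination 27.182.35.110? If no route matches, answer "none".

27.176.0.0/13

Entries matching 27.182.35.110:
  26.0.0.0/7 (26.0.0.0 - 27.255.255.255)
  27.128.0.0/9 (27.128.0.0 - 27.255.255.255)
  27.160.0.0/11 (27.160.0.0 - 27.191.255.255)
  27.176.0.0/13 (27.176.0.0 - 27.183.255.255)
Most specific is 27.176.0.0/13.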